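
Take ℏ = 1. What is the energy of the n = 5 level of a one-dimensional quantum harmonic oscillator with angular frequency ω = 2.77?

E = 15.2

The oscillator eigenvalues are E_n = ℏω(n + ½), so E_5 = 2.77 × 5.5 = 15.24.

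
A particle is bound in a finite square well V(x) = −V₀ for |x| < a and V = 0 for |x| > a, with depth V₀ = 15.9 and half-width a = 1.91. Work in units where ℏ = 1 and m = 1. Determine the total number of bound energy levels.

Define the well-strength parameter z₀ = (a/ℏ)√(2mV₀) = 1.91 × √(2·1·15.9) = 10.77.
The even/odd transcendental equations gain one root per π/2 in z₀, giving N = 1 + ⌊2z₀/π⌋ = 1 + ⌊6.857⌋ = 7.

N = 7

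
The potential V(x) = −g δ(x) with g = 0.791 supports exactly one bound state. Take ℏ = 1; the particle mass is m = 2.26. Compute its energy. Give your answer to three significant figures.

E = -0.707

The bound state is ψ(x) = √κ e^{−κ|x|}. The derivative jump ψ'(0⁺) − ψ'(0⁻) = −(2mg/ℏ²)ψ(0) fixes κ = mg/ℏ² = 1.788.
Then E = −ℏ²κ²/(2m) = −mg²/(2ℏ²) = -0.7070.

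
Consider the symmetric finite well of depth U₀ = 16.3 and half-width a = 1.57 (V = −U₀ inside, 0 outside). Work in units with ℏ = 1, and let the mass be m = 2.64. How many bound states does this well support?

N = 10

The dimensionless depth is z₀ = a√(2mU₀)/ℏ = 1.57 × √(86.06) = 14.56.
A new bound state (alternating even/odd) appears each time z₀ passes a multiple of π/2, so N = ⌊2z₀/π⌋ + 1 = ⌊9.272⌋ + 1 = 10.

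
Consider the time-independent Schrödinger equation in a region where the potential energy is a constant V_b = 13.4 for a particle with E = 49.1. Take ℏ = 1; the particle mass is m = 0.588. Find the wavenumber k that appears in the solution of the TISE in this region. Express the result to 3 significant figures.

k = 6.48

With E > V_b the solution is oscillatory, ψ ∝ e^{±ikx} with k = √(2m(E − V_b))/ℏ.
k = √(2 × 0.588 × 35.7) = 6.479.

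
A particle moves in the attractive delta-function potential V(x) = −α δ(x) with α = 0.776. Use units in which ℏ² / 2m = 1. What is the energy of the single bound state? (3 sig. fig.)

The bound state is ψ(x) = √κ e^{−κ|x|}. The derivative jump ψ'(0⁺) − ψ'(0⁻) = −(2mα/ℏ²)ψ(0) fixes κ = mα/ℏ² = 0.3880.
Then E = −ℏ²κ²/(2m) = −mα²/(2ℏ²) = -0.1505.

E = -0.151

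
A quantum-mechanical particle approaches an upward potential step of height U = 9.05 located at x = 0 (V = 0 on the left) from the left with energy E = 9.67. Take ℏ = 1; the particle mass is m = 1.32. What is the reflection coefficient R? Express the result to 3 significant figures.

On each side the TISE gives plane waves with k = √(2m(E − V))/ℏ: k₁ = √(2·1.32·9.67) = 5.053, k₂ = √(2·1.32·0.62) = 1.279.
Continuity of ψ and ψ′ at the step yields the reflection amplitude r = (k₁ − k₂)/(k₁ + k₂) = 0.5959; thus R = |r|² = 0.3551, T = 0.6449.

R = 0.355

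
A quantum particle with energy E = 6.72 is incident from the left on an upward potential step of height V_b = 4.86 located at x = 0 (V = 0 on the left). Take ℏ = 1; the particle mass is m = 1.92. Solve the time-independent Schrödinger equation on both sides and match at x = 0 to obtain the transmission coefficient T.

T = 0.904

The wavenumbers are k₁ = √(2mE)/ℏ = 5.080 on the left and k₂ = √(2m(E − V_b))/ℏ = 2.673 on the right.
Matching ψ and ψ′ at x = 0 gives r = (k₁ − k₂)/(k₁ + k₂), so R = r² = 0.09643 and T = 1 − R = 0.9036.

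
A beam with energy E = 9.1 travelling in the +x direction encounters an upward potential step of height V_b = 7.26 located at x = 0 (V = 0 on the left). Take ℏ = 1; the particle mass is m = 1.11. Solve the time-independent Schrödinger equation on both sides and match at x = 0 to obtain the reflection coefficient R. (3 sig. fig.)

The wavenumbers are k₁ = √(2mE)/ℏ = 4.495 on the left and k₂ = √(2m(E − V_b))/ℏ = 2.021 on the right.
Continuity of ψ and ψ′ at the step yields the reflection amplitude r = (k₁ − k₂)/(k₁ + k₂) = 0.3796; thus R = |r|² = 0.1441, T = 0.8559.

R = 0.144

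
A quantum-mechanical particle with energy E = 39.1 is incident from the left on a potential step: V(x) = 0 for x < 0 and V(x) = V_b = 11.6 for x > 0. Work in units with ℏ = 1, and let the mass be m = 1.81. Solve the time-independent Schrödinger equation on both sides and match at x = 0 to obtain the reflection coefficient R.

R = 0.00770

The wavenumbers are k₁ = √(2mE)/ℏ = 11.90 on the left and k₂ = √(2m(E − V_b))/ℏ = 9.977 on the right.
Matching ψ and ψ′ at x = 0 gives r = (k₁ − k₂)/(k₁ + k₂), so R = r² = 0.007701 and T = 1 − R = 0.9923.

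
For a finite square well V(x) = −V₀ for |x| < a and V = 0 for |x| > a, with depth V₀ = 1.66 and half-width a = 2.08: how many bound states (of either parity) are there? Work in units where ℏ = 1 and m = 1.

N = 3

The dimensionless depth is z₀ = a√(2mV₀)/ℏ = 2.08 × √(3.320) = 3.790.
The even/odd transcendental equations gain one root per π/2 in z₀, giving N = 1 + ⌊2z₀/π⌋ = 1 + ⌊2.413⌋ = 3.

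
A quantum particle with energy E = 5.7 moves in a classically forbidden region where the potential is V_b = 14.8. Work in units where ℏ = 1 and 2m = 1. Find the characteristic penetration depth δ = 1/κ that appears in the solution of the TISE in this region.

Since E < V_b the TISE in this region is ψ'' = κ²ψ with κ = √(2m(V_b − E))/ℏ.
κ = √(2 × 0.5 × 9.1) = 3.017. The penetration depth is δ = 1/κ = 0.331.

δ = 0.331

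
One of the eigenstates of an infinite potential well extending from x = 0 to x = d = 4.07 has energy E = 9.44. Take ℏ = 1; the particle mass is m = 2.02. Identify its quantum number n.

For an infinite well E_n = n²π²ℏ²/(2md²), so n = (d/πℏ)√(2mE).
n = (4.07/π) × √(2 × 2.02 × 9.44) = 8.001 → n = 8.

n = 8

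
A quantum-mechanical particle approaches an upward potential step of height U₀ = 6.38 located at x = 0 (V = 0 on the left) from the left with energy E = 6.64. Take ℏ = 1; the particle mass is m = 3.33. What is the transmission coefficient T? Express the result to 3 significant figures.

The wavenumbers are k₁ = √(2mE)/ℏ = 6.650 on the left and k₂ = √(2m(E − U₀))/ℏ = 1.316 on the right.
Continuity of ψ and ψ′ at the step yields the reflection amplitude r = (k₁ − k₂)/(k₁ + k₂) = 0.6696; thus R = |r|² = 0.4484, T = 0.5516.

T = 0.552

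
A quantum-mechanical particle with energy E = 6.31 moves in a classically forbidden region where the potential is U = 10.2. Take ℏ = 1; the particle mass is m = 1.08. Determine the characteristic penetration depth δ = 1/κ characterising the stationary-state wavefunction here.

Since E < U the TISE in this region is ψ'' = κ²ψ with κ = √(2m(U − E))/ℏ.
κ = √(2 × 1.08 × 3.89) = 2.899. The penetration depth is δ = 1/κ = 0.345.

δ = 0.345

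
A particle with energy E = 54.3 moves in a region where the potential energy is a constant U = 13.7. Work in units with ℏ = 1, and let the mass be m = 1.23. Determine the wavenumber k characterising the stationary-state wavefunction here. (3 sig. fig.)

With E > U the solution is oscillatory, ψ ∝ e^{±ikx} with k = √(2m(E − U))/ℏ.
k = √(2 × 1.23 × 40.6) = 9.994.

k = 9.99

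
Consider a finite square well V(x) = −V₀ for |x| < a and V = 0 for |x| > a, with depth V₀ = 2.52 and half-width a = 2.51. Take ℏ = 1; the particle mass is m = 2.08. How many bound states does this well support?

N = 6

The dimensionless depth is z₀ = a√(2mV₀)/ℏ = 2.51 × √(10.48) = 8.127.
A new bound state (alternating even/odd) appears each time z₀ passes a multiple of π/2, so N = ⌊2z₀/π⌋ + 1 = ⌊5.174⌋ + 1 = 6.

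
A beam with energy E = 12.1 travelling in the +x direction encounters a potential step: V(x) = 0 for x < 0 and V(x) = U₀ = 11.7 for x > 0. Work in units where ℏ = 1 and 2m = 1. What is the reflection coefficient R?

On each side the TISE gives plane waves with k = √(2m(E − V))/ℏ: k₁ = √(2·½·12.1) = 3.479, k₂ = √(2·½·0.4) = 0.6325.
Continuity of ψ and ψ′ at the step yields the reflection amplitude r = (k₁ − k₂)/(k₁ + k₂) = 0.6923; thus R = |r|² = 0.4793, T = 0.5207.

R = 0.479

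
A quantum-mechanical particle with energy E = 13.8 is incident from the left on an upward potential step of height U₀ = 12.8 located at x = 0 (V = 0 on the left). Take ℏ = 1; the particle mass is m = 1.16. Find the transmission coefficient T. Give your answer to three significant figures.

T = 0.668

On each side the TISE gives plane waves with k = √(2m(E − V))/ℏ: k₁ = √(2·1.16·13.8) = 5.658, k₂ = √(2·1.16·1) = 1.523.
Continuity of ψ and ψ′ at the step yields the reflection amplitude r = (k₁ − k₂)/(k₁ + k₂) = 0.5758; thus R = |r|² = 0.3316, T = 0.6684.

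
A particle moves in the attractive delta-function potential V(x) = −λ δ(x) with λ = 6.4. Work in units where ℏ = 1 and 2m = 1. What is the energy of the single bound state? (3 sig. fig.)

E = -10.2

For x ≠ 0 the bound state is ψ ∝ e^{−κ|x|}; integrating the TISE across the delta gives the cusp condition 2κ = 2mλ/ℏ², so κ = 3.200.
Then E = −ℏ²κ²/(2m) = −mλ²/(2ℏ²) = -10.24.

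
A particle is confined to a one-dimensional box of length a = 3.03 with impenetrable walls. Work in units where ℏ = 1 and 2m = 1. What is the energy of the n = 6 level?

The infinite-well eigenfunctions ψ_n = √(2/a) sin(nπx/a) vanish at both walls, giving E_n = n²π²ℏ²/(2ma²).
E_6 = 6² × π² / (2 × 0.5 × 3.03²) = 38.70.

E = 38.7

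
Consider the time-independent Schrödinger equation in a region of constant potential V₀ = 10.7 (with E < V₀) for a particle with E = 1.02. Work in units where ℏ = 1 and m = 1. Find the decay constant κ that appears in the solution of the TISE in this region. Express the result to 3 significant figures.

κ = 4.40

Since E < V₀ the TISE in this region is ψ'' = κ²ψ with κ = √(2m(V₀ − E))/ℏ.
κ = √(2 × 1 × 9.68) = 4.400.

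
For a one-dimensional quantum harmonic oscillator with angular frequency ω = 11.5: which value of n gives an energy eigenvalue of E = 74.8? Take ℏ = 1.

E_n = ℏω(n + ½) ⇒ n = E/(ℏω) − ½ = 74.8/11.5 − 0.5 = 6.004 → n = 6.

n = 6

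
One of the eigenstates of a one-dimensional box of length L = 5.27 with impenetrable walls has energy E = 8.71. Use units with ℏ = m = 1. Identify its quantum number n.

For an infinite well E_n = n²π²ℏ²/(2mL²), so n = (L/πℏ)√(2mE).
n = (5.27/π) × √(2 × 1 × 8.71) = 7.001 → n = 7.

n = 7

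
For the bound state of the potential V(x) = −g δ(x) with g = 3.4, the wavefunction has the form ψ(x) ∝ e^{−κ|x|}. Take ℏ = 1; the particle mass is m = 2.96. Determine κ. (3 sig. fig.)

κ = 10.1

Integrate −(ℏ²/2m)ψ'' − gδ(x)ψ = Eψ from −ε to +ε: the ψ'' term gives ψ'(0⁺) − ψ'(0⁻) and the δ term gives −(2mg/ℏ²)ψ(0).
With ψ ∝ e^{−κ|x|} this yields −2κ = −2mg/ℏ², so κ = mg/ℏ² = 10.06.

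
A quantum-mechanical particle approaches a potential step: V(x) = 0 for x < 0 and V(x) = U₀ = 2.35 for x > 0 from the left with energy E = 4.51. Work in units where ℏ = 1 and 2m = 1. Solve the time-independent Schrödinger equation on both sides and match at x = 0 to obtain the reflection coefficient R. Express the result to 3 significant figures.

R = 0.0331

On each side the TISE gives plane waves with k = √(2m(E − V))/ℏ: k₁ = √(2·½·4.51) = 2.124, k₂ = √(2·½·2.16) = 1.470.
Matching ψ and ψ′ at x = 0 gives r = (k₁ − k₂)/(k₁ + k₂), so R = r² = 0.03312 and T = 1 − R = 0.9669.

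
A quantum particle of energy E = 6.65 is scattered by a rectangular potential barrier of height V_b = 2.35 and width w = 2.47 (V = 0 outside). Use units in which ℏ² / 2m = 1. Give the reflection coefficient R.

R = 0.0390

E > V_b: inside the barrier k₂ = √(2m(E − V_b))/ℏ = 2.074, k₂w = 5.122.
T = [1 + V_b² sin²(k₂w) / (4E(E − V_b))]⁻¹ = 1/1.041 = 0.961.
R = 1 − T = 0.0390.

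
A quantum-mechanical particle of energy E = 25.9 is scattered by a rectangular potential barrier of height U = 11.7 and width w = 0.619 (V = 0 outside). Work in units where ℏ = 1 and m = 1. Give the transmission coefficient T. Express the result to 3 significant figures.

E > U: inside the barrier k₂ = √(2m(E − U))/ℏ = 5.329, k₂w = 3.299.
Matching at both interfaces gives T⁻¹ = 1 + U² sin²(k₂w) / [4E(E − U)] = 1.002, hence T = 0.998.

T = 0.998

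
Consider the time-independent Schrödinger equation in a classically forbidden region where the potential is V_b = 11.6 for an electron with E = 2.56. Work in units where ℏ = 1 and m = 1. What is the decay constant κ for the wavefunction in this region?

Since E < V_b the TISE in this region is ψ'' = κ²ψ with κ = √(2m(V_b − E))/ℏ.
κ = √(2 × 1 × 9.04) = 4.252.

κ = 4.25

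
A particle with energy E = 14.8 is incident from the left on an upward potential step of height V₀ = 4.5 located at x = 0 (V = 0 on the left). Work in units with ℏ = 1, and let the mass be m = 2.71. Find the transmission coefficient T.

The wavenumbers are k₁ = √(2mE)/ℏ = 8.956 on the left and k₂ = √(2m(E − V₀))/ℏ = 7.472 on the right.
Matching ψ and ψ′ at x = 0 gives r = (k₁ − k₂)/(k₁ + k₂), so R = r² = 0.008167 and T = 1 − R = 0.9918.

T = 0.992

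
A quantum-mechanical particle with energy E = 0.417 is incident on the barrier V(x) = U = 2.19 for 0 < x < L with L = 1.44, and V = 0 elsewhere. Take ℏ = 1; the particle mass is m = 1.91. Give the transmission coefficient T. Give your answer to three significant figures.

Since E < U the interior solution is evanescent with decay constant κ = √(2m(U − E))/ℏ = 2.602.
κL = 3.748, sinh(κL) = 21.20.
The exact tunnelling result is T⁻¹ = 1 + U² sinh²(κL) / [4E(U − E)] = 729.7, so T = 0.00137.

T = 0.00137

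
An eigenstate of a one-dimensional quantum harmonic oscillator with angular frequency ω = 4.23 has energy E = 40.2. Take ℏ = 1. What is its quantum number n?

Invert E_n = (n + ½)ℏω: n = E/ℏω − ½ = 9.004, so n = 9.

n = 9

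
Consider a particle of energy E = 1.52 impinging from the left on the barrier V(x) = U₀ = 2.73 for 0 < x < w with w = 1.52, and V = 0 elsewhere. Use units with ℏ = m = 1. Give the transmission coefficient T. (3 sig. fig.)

E < U₀: inside the barrier ψ ∝ e^{±κx} with κ = √(2m(U₀ − E))/ℏ = 1.556.
κw = 2.365, sinh(κw) = 5.273.
Matching ψ, ψ′ at both faces gives T = [1 + U₀² sinh²(κw) / (4E(U₀ − E))]⁻¹ = 1/29.16 = 0.0343.

T = 0.0343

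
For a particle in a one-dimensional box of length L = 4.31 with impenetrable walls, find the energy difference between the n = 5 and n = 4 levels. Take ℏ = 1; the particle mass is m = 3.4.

E_n = n²π²ℏ²/(2mL²), so ΔE = (5² − 4²) π²ℏ²/(2mL²).
ΔE = 9 × π² / (2 × 3.4 × 4.31²) = 0.7032.

ΔE = 0.703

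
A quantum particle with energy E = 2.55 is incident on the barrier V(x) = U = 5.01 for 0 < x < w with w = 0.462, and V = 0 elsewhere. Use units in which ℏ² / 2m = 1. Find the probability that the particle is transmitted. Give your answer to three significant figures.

Since E < U the interior solution is evanescent with decay constant κ = √(2m(U − E))/ℏ = 1.568.
κw = 0.7246, sinh(κw) = 0.7897.
Matching ψ, ψ′ at both faces gives T = [1 + U² sinh²(κw) / (4E(U − E))]⁻¹ = 1/1.624 = 0.616.

T = 0.616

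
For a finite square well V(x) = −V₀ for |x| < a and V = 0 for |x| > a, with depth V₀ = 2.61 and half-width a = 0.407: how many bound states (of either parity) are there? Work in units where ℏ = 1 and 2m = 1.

N = 1

Define the well-strength parameter z₀ = (a/ℏ)√(2mV₀) = 0.407 × √(2·0.5·2.61) = 0.6575.
The even/odd transcendental equations gain one root per π/2 in z₀, giving N = 1 + ⌊2z₀/π⌋ = 1 + ⌊0.4186⌋ = 1.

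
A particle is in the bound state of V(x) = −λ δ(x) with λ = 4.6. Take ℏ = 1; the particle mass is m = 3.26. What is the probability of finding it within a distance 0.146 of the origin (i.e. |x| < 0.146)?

The normalised bound state is ψ = √κ e^{−κ|x|} with κ = mλ/ℏ² = 15.00.
P(|x| < d) = ∫_{−d}^{d} κ e^{−2κ|x|} dx = 1 − e^{−2κd} = 1 − e^{−4.379} = 0.9875.

P = 0.987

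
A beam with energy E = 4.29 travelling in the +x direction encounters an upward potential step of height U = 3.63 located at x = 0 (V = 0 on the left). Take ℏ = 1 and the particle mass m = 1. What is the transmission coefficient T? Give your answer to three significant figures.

On each side the TISE gives plane waves with k = √(2m(E − V))/ℏ: k₁ = √(2·1·4.29) = 2.929, k₂ = √(2·1·0.66) = 1.149.
Matching ψ and ψ′ at x = 0 gives r = (k₁ − k₂)/(k₁ + k₂), so R = r² = 0.1906 and T = 1 − R = 0.8094.

T = 0.809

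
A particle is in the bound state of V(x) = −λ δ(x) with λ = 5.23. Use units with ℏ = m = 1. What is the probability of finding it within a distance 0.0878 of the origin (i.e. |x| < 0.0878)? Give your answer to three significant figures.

The normalised bound state is ψ = √κ e^{−κ|x|} with κ = mλ/ℏ² = 5.230.
P(|x| < d) = ∫_{−d}^{d} κ e^{−2κ|x|} dx = 1 − e^{−2κd} = 1 − e^{−0.9184} = 0.6008.

P = 0.601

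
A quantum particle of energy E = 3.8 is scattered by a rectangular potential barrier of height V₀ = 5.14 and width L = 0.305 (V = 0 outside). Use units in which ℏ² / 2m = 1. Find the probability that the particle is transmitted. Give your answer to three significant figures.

T = 0.856

E < V₀: inside the barrier ψ ∝ e^{±κx} with κ = √(2m(V₀ − E))/ℏ = 1.158.
κL = 0.3531, sinh(κL) = 0.3604.
The exact tunnelling result is T⁻¹ = 1 + V₀² sinh²(κL) / [4E(V₀ − E)] = 1.169, so T = 0.856.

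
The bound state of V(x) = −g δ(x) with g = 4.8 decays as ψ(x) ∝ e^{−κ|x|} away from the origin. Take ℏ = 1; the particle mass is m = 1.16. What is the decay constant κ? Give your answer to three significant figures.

κ = 5.57

Integrating the TISE across x = 0 gives the cusp condition ψ'(0⁺) − ψ'(0⁻) = −(2mg/ℏ²)ψ(0).
With ψ ∝ e^{−κ|x|} this yields −2κ = −2mg/ℏ², so κ = mg/ℏ² = 5.568.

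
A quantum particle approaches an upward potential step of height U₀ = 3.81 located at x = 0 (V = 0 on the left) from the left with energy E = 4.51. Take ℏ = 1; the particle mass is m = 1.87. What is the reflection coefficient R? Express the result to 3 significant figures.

R = 0.189

On each side the TISE gives plane waves with k = √(2m(E − V))/ℏ: k₁ = √(2·1.87·4.51) = 4.107, k₂ = √(2·1.87·0.7) = 1.618.
Continuity of ψ and ψ′ at the step yields the reflection amplitude r = (k₁ − k₂)/(k₁ + k₂) = 0.4348; thus R = |r|² = 0.1890, T = 0.8110.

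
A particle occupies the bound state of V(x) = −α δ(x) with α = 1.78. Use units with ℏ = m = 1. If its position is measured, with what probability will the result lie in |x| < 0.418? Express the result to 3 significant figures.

P = 0.774

The normalised bound state is ψ = √κ e^{−κ|x|} with κ = mα/ℏ² = 1.780.
P(|x| < d) = ∫_{−d}^{d} κ e^{−2κ|x|} dx = 1 − e^{−2κd} = 1 − e^{−1.488} = 0.7742.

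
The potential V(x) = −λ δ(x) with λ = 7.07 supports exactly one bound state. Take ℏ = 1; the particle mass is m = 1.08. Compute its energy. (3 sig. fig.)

E = -27.0

For x ≠ 0 the bound state is ψ ∝ e^{−κ|x|}; integrating the TISE across the delta gives the cusp condition 2κ = 2mλ/ℏ², so κ = 7.636.
Then E = −ℏ²κ²/(2m) = −mλ²/(2ℏ²) = -26.99.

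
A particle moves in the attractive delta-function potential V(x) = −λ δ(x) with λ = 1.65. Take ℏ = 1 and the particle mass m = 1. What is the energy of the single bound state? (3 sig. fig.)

E = -1.36

For x ≠ 0 the bound state is ψ ∝ e^{−κ|x|}; integrating the TISE across the delta gives the cusp condition 2κ = 2mλ/ℏ², so κ = 1.650.
Then E = −ℏ²κ²/(2m) = −mλ²/(2ℏ²) = -1.361.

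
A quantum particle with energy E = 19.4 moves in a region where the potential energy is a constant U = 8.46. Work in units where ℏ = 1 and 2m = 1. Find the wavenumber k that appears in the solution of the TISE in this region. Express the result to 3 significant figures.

With E > U the solution is oscillatory, ψ ∝ e^{±ikx} with k = √(2m(E − U))/ℏ.
k = √(2 × 0.5 × 10.94) = 3.308.

k = 3.31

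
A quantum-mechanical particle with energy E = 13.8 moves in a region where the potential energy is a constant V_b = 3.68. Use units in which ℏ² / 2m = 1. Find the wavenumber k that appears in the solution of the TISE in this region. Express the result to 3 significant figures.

k = 3.18

With E > V_b the solution is oscillatory, ψ ∝ e^{±ikx} with k = √(2m(E − V_b))/ℏ.
k = √(2 × 0.5 × 10.12) = 3.181.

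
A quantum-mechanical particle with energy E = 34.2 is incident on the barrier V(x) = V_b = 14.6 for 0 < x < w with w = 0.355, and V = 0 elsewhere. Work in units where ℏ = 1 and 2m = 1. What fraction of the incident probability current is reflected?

E > V_b: inside the barrier k₂ = √(2m(E − V_b))/ℏ = 4.427, k₂w = 1.572.
Matching at both interfaces gives T⁻¹ = 1 + V_b² sin²(k₂w) / [4E(E − V_b)] = 1.079, hence T = 0.926.
R = 1 − T = 0.0736.

R = 0.0736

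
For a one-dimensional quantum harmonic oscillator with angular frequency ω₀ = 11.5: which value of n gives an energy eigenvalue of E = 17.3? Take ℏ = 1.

n = 1

E_n = ℏω₀(n + ½) ⇒ n = E/(ℏω₀) − ½ = 17.3/11.5 − 0.5 = 1.004 → n = 1.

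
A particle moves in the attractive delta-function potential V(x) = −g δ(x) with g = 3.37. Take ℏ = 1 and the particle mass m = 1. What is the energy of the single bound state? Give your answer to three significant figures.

E = -5.68

The bound state is ψ(x) = √κ e^{−κ|x|}. The derivative jump ψ'(0⁺) − ψ'(0⁻) = −(2mg/ℏ²)ψ(0) fixes κ = mg/ℏ² = 3.370.
Then E = −ℏ²κ²/(2m) = −mg²/(2ℏ²) = -5.678.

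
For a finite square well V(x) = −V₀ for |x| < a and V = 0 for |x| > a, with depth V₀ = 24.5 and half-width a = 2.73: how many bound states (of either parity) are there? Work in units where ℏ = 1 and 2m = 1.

The dimensionless depth is z₀ = a√(2mV₀)/ℏ = 2.73 × √(24.50) = 13.51.
The even/odd transcendental equations gain one root per π/2 in z₀, giving N = 1 + ⌊2z₀/π⌋ = 1 + ⌊8.603⌋ = 9.

N = 9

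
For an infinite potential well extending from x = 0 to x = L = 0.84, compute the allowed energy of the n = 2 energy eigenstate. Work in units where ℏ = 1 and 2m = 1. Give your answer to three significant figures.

E = 56.0

The infinite-well eigenfunctions ψ_n = √(2/L) sin(nπx/L) vanish at both walls, giving E_n = n²π²ℏ²/(2mL²).
E_2 = 2² × π² / (2 × 0.5 × 0.84²) = 55.95.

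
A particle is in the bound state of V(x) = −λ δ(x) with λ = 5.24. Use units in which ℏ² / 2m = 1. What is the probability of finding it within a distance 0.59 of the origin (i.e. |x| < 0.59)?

P = 0.955

The normalised bound state is ψ = √κ e^{−κ|x|} with κ = mλ/ℏ² = 2.620.
P(|x| < d) = ∫_{−d}^{d} κ e^{−2κ|x|} dx = 1 − e^{−2κd} = 1 − e^{−3.092} = 0.9546.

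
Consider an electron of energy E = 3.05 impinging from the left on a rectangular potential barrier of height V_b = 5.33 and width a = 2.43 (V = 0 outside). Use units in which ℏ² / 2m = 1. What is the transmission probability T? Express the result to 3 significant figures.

T = 0.00254

Since E < V_b the interior solution is evanescent with decay constant κ = √(2m(V_b − E))/ℏ = 1.510.
κa = 3.669, sinh(κa) = 19.60.
Matching ψ, ψ′ at both faces gives T = [1 + V_b² sinh²(κa) / (4E(V_b − E))]⁻¹ = 1/393.3 = 0.00254.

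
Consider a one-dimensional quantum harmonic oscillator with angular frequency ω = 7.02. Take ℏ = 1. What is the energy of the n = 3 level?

Using E_n = (n + ½)ℏω: E_3 = 3.5 × 7.02 = 24.57.

E = 24.6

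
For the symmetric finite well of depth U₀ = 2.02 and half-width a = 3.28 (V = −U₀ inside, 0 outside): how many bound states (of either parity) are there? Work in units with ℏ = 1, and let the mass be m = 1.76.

N = 6

The dimensionless depth is z₀ = a√(2mU₀)/ℏ = 3.28 × √(7.110) = 8.746.
The even/odd transcendental equations gain one root per π/2 in z₀, giving N = 1 + ⌊2z₀/π⌋ = 1 + ⌊5.568⌋ = 6.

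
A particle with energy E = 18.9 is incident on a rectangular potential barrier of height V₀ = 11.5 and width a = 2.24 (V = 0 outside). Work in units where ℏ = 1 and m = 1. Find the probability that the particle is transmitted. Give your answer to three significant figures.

T = 0.890

E > V₀: inside the barrier k₂ = √(2m(E − V₀))/ℏ = 3.847, k₂a = 8.617.
Matching at both interfaces gives T⁻¹ = 1 + V₀² sin²(k₂a) / [4E(E − V₀)] = 1.123, hence T = 0.890.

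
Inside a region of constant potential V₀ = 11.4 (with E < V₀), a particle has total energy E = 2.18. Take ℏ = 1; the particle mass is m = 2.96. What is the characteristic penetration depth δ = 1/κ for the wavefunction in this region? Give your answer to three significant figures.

δ = 0.135

Since E < V₀ the TISE in this region is ψ'' = κ²ψ with κ = √(2m(V₀ − E))/ℏ.
κ = √(2 × 2.96 × 9.22) = 7.388. The penetration depth is δ = 1/κ = 0.135.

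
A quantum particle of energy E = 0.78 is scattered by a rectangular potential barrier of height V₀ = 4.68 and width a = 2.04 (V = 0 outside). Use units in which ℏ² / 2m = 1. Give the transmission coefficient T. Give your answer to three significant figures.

T = 0.000704

Since E < V₀ the interior solution is evanescent with decay constant κ = √(2m(V₀ − E))/ℏ = 1.975.
κa = 4.029, sinh(κa) = 28.08.
Matching ψ, ψ′ at both faces gives T = [1 + V₀² sinh²(κa) / (4E(V₀ − E))]⁻¹ = 1/1421 = 0.000704.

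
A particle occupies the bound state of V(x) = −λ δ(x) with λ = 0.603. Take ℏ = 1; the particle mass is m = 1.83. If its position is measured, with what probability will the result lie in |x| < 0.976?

P = 0.884

The normalised bound state is ψ = √κ e^{−κ|x|} with κ = mλ/ℏ² = 1.103.
P(|x| < d) = ∫_{−d}^{d} κ e^{−2κ|x|} dx = 1 − e^{−2κd} = 1 − e^{−2.154} = 0.8840.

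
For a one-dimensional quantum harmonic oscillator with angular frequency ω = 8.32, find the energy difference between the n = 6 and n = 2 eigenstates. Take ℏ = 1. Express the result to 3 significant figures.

ΔE = 33.3

E_n = ℏω(n + ½), so ΔE = (6 − 2) ℏω = 4 × 8.32 = 33.28.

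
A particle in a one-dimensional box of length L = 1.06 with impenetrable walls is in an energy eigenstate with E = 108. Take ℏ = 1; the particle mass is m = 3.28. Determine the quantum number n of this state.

For an infinite well E_n = n²π²ℏ²/(2mL²), so n = (L/πℏ)√(2mE).
n = (1.06/π) × √(2 × 3.28 × 108) = 8.981 → n = 9.

n = 9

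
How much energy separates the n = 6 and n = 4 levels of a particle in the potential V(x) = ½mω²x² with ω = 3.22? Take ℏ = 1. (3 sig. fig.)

E_n = ℏω(n + ½), so ΔE = (6 − 4) ℏω = 2 × 3.22 = 6.440.

ΔE = 6.44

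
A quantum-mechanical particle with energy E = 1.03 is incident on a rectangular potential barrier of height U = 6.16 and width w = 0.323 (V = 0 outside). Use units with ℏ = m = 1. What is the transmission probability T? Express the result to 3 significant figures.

T = 0.269

E < U: inside the barrier ψ ∝ e^{±κx} with κ = √(2m(U − E))/ℏ = 3.203.
κw = 1.035, sinh(κw) = 1.229.
Matching ψ, ψ′ at both faces gives T = [1 + U² sinh²(κw) / (4E(U − E))]⁻¹ = 1/3.713 = 0.269.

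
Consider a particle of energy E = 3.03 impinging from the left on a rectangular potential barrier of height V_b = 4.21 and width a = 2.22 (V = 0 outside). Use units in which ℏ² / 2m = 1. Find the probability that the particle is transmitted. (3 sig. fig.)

Since E < V_b the interior solution is evanescent with decay constant κ = √(2m(V_b − E))/ℏ = 1.086.
κa = 2.412, sinh(κa) = 5.531.
Matching ψ, ψ′ at both faces gives T = [1 + V_b² sinh²(κa) / (4E(V_b − E))]⁻¹ = 1/38.91 = 0.0257.

T = 0.0257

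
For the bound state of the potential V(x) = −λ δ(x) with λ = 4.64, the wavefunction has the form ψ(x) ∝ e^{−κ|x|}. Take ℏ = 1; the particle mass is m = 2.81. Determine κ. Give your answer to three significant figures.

κ = 13.0

Integrate −(ℏ²/2m)ψ'' − λδ(x)ψ = Eψ from −ε to +ε: the ψ'' term gives ψ'(0⁺) − ψ'(0⁻) and the δ term gives −(2mλ/ℏ²)ψ(0).
With ψ ∝ e^{−κ|x|} this yields −2κ = −2mλ/ℏ², so κ = mλ/ℏ² = 13.04.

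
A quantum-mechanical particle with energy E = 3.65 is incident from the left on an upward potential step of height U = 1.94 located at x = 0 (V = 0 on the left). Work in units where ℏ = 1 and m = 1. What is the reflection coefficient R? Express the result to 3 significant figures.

R = 0.0351

On each side the TISE gives plane waves with k = √(2m(E − V))/ℏ: k₁ = √(2·1·3.65) = 2.702, k₂ = √(2·1·1.71) = 1.849.
Matching ψ and ψ′ at x = 0 gives r = (k₁ − k₂)/(k₁ + k₂), so R = r² = 0.03509 and T = 1 − R = 0.9649.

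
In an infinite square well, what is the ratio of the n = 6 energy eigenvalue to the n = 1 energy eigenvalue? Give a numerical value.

36

E_n = n²π²ℏ²/(2mL²) so the ratio is n₂²/n₁² = 36/1 = 36.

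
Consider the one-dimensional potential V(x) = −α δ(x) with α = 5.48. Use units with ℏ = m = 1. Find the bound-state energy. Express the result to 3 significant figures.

For x ≠ 0 the bound state is ψ ∝ e^{−κ|x|}; integrating the TISE across the delta gives the cusp condition 2κ = 2mα/ℏ², so κ = 5.480.
Then E = −ℏ²κ²/(2m) = −mα²/(2ℏ²) = -15.02.

E = -15.0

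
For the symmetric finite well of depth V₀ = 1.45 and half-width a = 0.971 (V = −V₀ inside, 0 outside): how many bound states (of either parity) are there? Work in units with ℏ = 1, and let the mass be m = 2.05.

N = 2

Define the well-strength parameter z₀ = (a/ℏ)√(2mV₀) = 0.971 × √(2·2.05·1.45) = 2.368.
The even/odd transcendental equations gain one root per π/2 in z₀, giving N = 1 + ⌊2z₀/π⌋ = 1 + ⌊1.507⌋ = 2.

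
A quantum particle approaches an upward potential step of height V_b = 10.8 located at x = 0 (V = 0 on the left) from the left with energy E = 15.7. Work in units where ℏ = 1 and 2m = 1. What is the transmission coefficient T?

T = 0.920

The wavenumbers are k₁ = √(2mE)/ℏ = 3.962 on the left and k₂ = √(2m(E − V_b))/ℏ = 2.214 on the right.
Matching ψ and ψ′ at x = 0 gives r = (k₁ − k₂)/(k₁ + k₂), so R = r² = 0.08018 and T = 1 − R = 0.9198.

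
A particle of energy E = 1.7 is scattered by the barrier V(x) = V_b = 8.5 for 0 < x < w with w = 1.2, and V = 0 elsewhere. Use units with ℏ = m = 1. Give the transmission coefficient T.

Since E < V_b the interior solution is evanescent with decay constant κ = √(2m(V_b − E))/ℏ = 3.688.
κw = 4.425, sinh(κw) = 41.77.
Matching ψ, ψ′ at both faces gives T = [1 + V_b² sinh²(κw) / (4E(V_b − E))]⁻¹ = 1/2727 = 0.000367.

T = 0.000367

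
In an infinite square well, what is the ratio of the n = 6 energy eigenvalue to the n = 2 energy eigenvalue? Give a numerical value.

9

Since E_n ∝ n², the ratio is (6/2)² = 9.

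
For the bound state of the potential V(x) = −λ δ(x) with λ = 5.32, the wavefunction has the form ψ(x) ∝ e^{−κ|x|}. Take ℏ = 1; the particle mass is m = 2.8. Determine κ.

Integrate −(ℏ²/2m)ψ'' − λδ(x)ψ = Eψ from −ε to +ε: the ψ'' term gives ψ'(0⁺) − ψ'(0⁻) and the δ term gives −(2mλ/ℏ²)ψ(0).
With ψ ∝ e^{−κ|x|} this yields −2κ = −2mλ/ℏ², so κ = mλ/ℏ² = 14.90.

κ = 14.9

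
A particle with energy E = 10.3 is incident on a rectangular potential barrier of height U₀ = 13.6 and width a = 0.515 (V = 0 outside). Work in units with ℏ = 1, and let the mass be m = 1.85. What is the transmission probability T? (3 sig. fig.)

Since E < U₀ the interior solution is evanescent with decay constant κ = √(2m(U₀ − E))/ℏ = 3.494.
κa = 1.800, sinh(κa) = 2.941.
Matching ψ, ψ′ at both faces gives T = [1 + U₀² sinh²(κa) / (4E(U₀ − E))]⁻¹ = 1/12.77 = 0.0783.

T = 0.0783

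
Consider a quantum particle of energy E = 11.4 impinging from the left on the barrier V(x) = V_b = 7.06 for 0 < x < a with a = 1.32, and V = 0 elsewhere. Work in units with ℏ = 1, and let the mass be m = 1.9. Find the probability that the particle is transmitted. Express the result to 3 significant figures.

E > V_b: inside the barrier k₂ = √(2m(E − V_b))/ℏ = 4.061, k₂a = 5.361.
Matching at both interfaces gives T⁻¹ = 1 + V_b² sin²(k₂a) / [4E(E − V_b)] = 1.160, hence T = 0.862.

T = 0.862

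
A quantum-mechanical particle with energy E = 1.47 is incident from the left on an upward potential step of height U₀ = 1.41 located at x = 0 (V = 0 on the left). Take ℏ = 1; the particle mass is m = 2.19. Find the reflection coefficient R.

R = 0.441

The wavenumbers are k₁ = √(2mE)/ℏ = 2.537 on the left and k₂ = √(2m(E − U₀))/ℏ = 0.5126 on the right.
Continuity of ψ and ψ′ at the step yields the reflection amplitude r = (k₁ − k₂)/(k₁ + k₂) = 0.6639; thus R = |r|² = 0.4407, T = 0.5593.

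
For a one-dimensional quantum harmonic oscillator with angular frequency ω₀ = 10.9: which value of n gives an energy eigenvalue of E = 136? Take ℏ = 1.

Invert E_n = (n + ½)ℏω₀: n = E/ℏω₀ − ½ = 11.977, so n = 12.

n = 12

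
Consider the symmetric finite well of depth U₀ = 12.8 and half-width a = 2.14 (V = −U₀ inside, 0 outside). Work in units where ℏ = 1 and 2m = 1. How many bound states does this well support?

N = 5

Define the well-strength parameter z₀ = (a/ℏ)√(2mU₀) = 2.14 × √(2·0.5·12.8) = 7.656.
A new bound state (alternating even/odd) appears each time z₀ passes a multiple of π/2, so N = ⌊2z₀/π⌋ + 1 = ⌊4.874⌋ + 1 = 5.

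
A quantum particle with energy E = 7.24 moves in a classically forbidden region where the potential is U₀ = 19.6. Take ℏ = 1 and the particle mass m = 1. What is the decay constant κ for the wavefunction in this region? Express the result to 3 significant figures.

Since E < U₀ the TISE in this region is ψ'' = κ²ψ with κ = √(2m(U₀ − E))/ℏ.
κ = √(2 × 1 × 12.36) = 4.972.

κ = 4.97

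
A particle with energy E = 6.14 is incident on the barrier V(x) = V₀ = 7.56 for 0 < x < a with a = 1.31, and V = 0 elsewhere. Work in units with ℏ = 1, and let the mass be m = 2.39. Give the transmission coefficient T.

T = 0.00265

E < V₀: inside the barrier ψ ∝ e^{±κx} with κ = √(2m(V₀ − E))/ℏ = 2.605.
κa = 3.413, sinh(κa) = 15.16.
Matching ψ, ψ′ at both faces gives T = [1 + V₀² sinh²(κa) / (4E(V₀ − E))]⁻¹ = 1/377.7 = 0.00265.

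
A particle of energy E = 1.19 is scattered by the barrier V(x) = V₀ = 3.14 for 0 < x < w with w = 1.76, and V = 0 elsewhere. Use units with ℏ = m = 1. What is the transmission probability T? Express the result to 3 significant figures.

Since E < V₀ the interior solution is evanescent with decay constant κ = √(2m(V₀ − E))/ℏ = 1.975.
κw = 3.476, sinh(κw) = 16.15.
The exact tunnelling result is T⁻¹ = 1 + V₀² sinh²(κw) / [4E(V₀ − E)] = 277.9, so T = 0.00360.

T = 0.00360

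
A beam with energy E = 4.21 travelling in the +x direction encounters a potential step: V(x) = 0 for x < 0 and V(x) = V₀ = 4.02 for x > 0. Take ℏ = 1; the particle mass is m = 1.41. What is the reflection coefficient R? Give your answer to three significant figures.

The wavenumbers are k₁ = √(2mE)/ℏ = 3.446 on the left and k₂ = √(2m(E − V₀))/ℏ = 0.7320 on the right.
Matching ψ and ψ′ at x = 0 gives r = (k₁ − k₂)/(k₁ + k₂), so R = r² = 0.4219 and T = 1 − R = 0.5781.

R = 0.422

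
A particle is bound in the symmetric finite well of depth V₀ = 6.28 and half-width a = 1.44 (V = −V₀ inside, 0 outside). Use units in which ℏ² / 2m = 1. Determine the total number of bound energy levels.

The dimensionless depth is z₀ = a√(2mV₀)/ℏ = 1.44 × √(6.280) = 3.609.
The even/odd transcendental equations gain one root per π/2 in z₀, giving N = 1 + ⌊2z₀/π⌋ = 1 + ⌊2.297⌋ = 3.

N = 3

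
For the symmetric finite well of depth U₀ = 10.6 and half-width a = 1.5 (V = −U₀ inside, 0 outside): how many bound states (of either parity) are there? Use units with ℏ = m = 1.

Define the well-strength parameter z₀ = (a/ℏ)√(2mU₀) = 1.5 × √(2·1·10.6) = 6.907.
The even/odd transcendental equations gain one root per π/2 in z₀, giving N = 1 + ⌊2z₀/π⌋ = 1 + ⌊4.397⌋ = 5.

N = 5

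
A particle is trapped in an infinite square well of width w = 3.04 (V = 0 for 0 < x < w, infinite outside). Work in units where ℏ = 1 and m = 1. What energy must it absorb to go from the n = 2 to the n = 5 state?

E_n = n²π²ℏ²/(2mw²), so ΔE = (5² − 2²) π²ℏ²/(2mw²).
ΔE = 21 × π² / (2 × 1 × 3.04²) = 11.21.

ΔE = 11.2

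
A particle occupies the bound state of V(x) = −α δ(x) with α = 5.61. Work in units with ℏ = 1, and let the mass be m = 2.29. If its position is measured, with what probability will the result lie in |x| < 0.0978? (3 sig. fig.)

The normalised bound state is ψ = √κ e^{−κ|x|} with κ = mα/ℏ² = 12.85.
P(|x| < d) = ∫_{−d}^{d} κ e^{−2κ|x|} dx = 1 − e^{−2κd} = 1 − e^{−2.513} = 0.9190.

P = 0.919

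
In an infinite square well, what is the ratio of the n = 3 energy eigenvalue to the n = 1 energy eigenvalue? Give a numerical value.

9

E_n = n²π²ℏ²/(2mL²) so the ratio is n₂²/n₁² = 9/1 = 9.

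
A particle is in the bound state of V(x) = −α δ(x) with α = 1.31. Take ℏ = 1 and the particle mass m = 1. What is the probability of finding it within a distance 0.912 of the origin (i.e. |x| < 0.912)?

The normalised bound state is ψ = √κ e^{−κ|x|} with κ = mα/ℏ² = 1.310.
P(|x| < d) = ∫_{−d}^{d} κ e^{−2κ|x|} dx = 1 − e^{−2κd} = 1 − e^{−2.389} = 0.9083.

P = 0.908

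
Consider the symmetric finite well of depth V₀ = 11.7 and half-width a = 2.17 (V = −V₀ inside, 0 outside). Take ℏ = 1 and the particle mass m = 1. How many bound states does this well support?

The dimensionless depth is z₀ = a√(2mV₀)/ℏ = 2.17 × √(23.40) = 10.50.
The even/odd transcendental equations gain one root per π/2 in z₀, giving N = 1 + ⌊2z₀/π⌋ = 1 + ⌊6.683⌋ = 7.

N = 7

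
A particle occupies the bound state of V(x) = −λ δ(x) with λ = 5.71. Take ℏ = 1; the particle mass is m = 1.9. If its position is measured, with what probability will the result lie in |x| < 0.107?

P = 0.902

The normalised bound state is ψ = √κ e^{−κ|x|} with κ = mλ/ℏ² = 10.85.
P(|x| < d) = ∫_{−d}^{d} κ e^{−2κ|x|} dx = 1 − e^{−2κd} = 1 − e^{−2.322} = 0.9019.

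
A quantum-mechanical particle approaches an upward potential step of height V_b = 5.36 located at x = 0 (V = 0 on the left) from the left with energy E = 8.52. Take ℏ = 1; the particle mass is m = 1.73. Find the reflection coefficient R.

R = 0.0590

On each side the TISE gives plane waves with k = √(2m(E − V))/ℏ: k₁ = √(2·1.73·8.52) = 5.429, k₂ = √(2·1.73·3.16) = 3.307.
Matching ψ and ψ′ at x = 0 gives r = (k₁ − k₂)/(k₁ + k₂), so R = r² = 0.05905 and T = 1 − R = 0.9410.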